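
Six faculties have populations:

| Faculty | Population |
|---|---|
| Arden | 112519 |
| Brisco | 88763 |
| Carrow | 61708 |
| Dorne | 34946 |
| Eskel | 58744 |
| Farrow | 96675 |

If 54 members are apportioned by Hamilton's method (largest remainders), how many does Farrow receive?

12

Total 453355; standard divisor 453355/54 ≈ 8395.463.
Standard quotas: Arden 13.4024, Brisco 10.5727, Carrow 7.3502, Dorne 4.1625, Eskel 6.9971, Farrow 11.5151.
Lower quotas: Arden 13, Brisco 10, Carrow 7, Dorne 4, Eskel 6, Farrow 11 (sum 51, leaving 3 seats).
Remainders in descending order: Eskel 0.9971, Brisco 0.5727, Farrow 0.5151, Arden 0.4024, Carrow 0.3502, Dorne 0.1625.
The surplus seats go to Eskel, Brisco, Farrow.
Farrow receives 12.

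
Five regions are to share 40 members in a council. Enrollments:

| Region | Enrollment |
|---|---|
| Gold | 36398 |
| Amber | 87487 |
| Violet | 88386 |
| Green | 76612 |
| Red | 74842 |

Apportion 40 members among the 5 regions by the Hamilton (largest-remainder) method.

Total 363725; standard divisor 363725/40 ≈ 9093.125.
Standard quotas: Gold 4.0028, Amber 9.6212, Violet 9.7201, Green 8.4253, Red 8.2306.
Lower quotas: Gold 4, Amber 9, Violet 9, Green 8, Red 8 (sum 38, leaving 2 seats).
Remainders in descending order: Violet 0.7201, Amber 0.6212, Green 0.4253, Red 0.2306, Gold 0.0028.
Largest remainders: Violet, Amber receive the extra seats.

Gold=4, Amber=10, Violet=10, Green=8, Red=8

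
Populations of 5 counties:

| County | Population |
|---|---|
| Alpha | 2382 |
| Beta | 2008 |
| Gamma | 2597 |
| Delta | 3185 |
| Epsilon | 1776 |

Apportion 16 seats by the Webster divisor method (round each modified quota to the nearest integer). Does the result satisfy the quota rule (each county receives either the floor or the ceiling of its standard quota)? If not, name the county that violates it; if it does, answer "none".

Standard quotas: Alpha 3.190, Beta 2.689, Gamma 3.478, Delta 4.265, Epsilon 2.378.
Webster allocation: Alpha 3, Beta 3, Gamma 4, Delta 4, Epsilon 2.
Every allocation lies between the lower and upper quota.

none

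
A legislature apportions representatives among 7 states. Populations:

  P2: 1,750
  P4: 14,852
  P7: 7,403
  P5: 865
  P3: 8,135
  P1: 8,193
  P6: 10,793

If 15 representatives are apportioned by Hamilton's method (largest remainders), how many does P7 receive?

2

The standard divisor is 51991/15 ≈ 3466.067.
Standard quotas: P2 0.5049, P4 4.2850, P7 2.1359, P5 0.2496, P3 2.3470, P1 2.3638, P6 3.1139.
Lower quotas: P2 0, P4 4, P7 2, P5 0, P3 2, P1 2, P6 3 (sum 13, leaving 2 seats).
Remainders in descending order: P2 0.5049, P1 0.3638, P3 0.3470, P4 0.2850, P5 0.2496, P7 0.1359, P6 0.1139.
Largest remainders: P2, P1 receive the extra seats.
P7 receives 2.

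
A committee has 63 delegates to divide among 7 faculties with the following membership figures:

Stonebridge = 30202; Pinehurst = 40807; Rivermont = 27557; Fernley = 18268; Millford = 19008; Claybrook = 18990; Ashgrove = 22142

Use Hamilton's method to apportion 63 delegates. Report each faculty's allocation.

The standard divisor is 176974/63 ≈ 2809.111.
Standard quotas: Stonebridge 10.7514, Pinehurst 14.5267, Rivermont 9.8099, Fernley 6.5031, Millford 6.7666, Claybrook 6.7601, Ashgrove 7.8822.
Lower quotas: Stonebridge 10, Pinehurst 14, Rivermont 9, Fernley 6, Millford 6, Claybrook 6, Ashgrove 7 (sum 58, leaving 5 seats).
Remainders in descending order: Ashgrove 0.8822, Rivermont 0.8099, Millford 0.7666, Claybrook 0.7601, Stonebridge 0.7514, Pinehurst 0.5267, Fernley 0.5031.
Largest remainders: Ashgrove, Rivermont, Millford, Claybrook, Stonebridge receive the extra seats.

Stonebridge 11; Pinehurst 14; Rivermont 10; Fernley 6; Millford 7; Claybrook 7; Ashgrove 8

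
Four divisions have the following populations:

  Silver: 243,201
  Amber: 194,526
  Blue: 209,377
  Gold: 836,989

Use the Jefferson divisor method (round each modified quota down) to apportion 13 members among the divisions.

Standard divisor 1484093/13 ≈ 114161; standard quotas: Silver 2.130, Amber 1.704, Blue 1.834, Gold 7.332.
Rounding down gives 2, 1, 1, 7 = 11 seats, so the divisor must be adjusted.
With modified divisor 100900: modified quotas Silver 2.410, Amber 1.928, Blue 2.075, Gold 8.295.
Rounding down: Silver 2, Amber 1, Blue 2, Gold 8 (total 13).

Silver=2, Amber=1, Blue=2, Gold=8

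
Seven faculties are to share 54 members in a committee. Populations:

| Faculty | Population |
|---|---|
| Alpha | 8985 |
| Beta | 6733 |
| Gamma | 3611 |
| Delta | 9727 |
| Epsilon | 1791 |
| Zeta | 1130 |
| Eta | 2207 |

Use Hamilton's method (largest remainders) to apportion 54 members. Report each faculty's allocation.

The standard divisor is 34184/54 ≈ 633.037.
Standard quotas: Alpha 14.1935, Beta 10.6360, Gamma 5.7042, Delta 15.3656, Epsilon 2.8292, Zeta 1.7850, Eta 3.4864.
Lower quotas: Alpha 14, Beta 10, Gamma 5, Delta 15, Epsilon 2, Zeta 1, Eta 3 (sum 50, leaving 4 seats).
Remainders in descending order: Epsilon 0.8292, Zeta 0.7850, Gamma 0.7042, Beta 0.6360, Eta 0.4864, Delta 0.3656, Alpha 0.1935.
Largest remainders: Epsilon, Zeta, Gamma, Beta receive the extra seats.

Alpha: 14; Beta: 11; Gamma: 6; Delta: 15; Epsilon: 3; Zeta: 2; Eta: 3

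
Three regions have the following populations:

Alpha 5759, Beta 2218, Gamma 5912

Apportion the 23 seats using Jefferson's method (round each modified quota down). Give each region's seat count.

Alpha: 10, Beta: 3, Gamma: 10

Standard divisor 13889/23 ≈ 603.87; standard quotas: Alpha 9.537, Beta 3.673, Gamma 9.790.
Rounding down gives 9, 3, 9 = 21 seats, so the divisor must be adjusted.
With modified divisor 570: modified quotas Alpha 10.104, Beta 3.891, Gamma 10.372.
Rounding down: Alpha 10, Beta 3, Gamma 10 (total 23).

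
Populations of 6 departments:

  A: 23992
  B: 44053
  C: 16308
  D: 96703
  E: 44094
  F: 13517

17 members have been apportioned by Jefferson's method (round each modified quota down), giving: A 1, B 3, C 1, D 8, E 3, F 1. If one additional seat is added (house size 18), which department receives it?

Priority for the next seat is population ÷ (current seats + 1).
Priorities: A 11996.000, B 11013.250, C 8154.000, D 10744.778, E 11023.500, F 6758.500.
Highest priority: A.

A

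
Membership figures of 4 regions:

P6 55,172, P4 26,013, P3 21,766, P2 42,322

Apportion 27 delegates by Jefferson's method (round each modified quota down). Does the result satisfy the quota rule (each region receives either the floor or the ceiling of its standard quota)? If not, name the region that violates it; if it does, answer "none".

none

Standard quotas: P6 10.254, P4 4.835, P3 4.045, P2 7.866.
Jefferson allocation: P6 10, P4 5, P3 4, P2 8.
Every allocation lies between the lower and upper quota.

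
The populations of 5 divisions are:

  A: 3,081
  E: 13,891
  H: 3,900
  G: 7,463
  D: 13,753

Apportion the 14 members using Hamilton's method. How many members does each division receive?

A=1; E=5; H=1; G=2; D=5

Standard divisor: 42088 ÷ 14 ≈ 3006.286.
Standard quotas: A 1.0249, E 4.6207, H 1.2973, G 2.4825, D 4.5747.
Lower quotas: A 1, E 4, H 1, G 2, D 4 (sum 12, leaving 2 seats).
Remainders in descending order: E 0.6207, D 0.5747, G 0.4825, H 0.2973, A 0.0249.
Largest remainders: E, D receive the extra seats.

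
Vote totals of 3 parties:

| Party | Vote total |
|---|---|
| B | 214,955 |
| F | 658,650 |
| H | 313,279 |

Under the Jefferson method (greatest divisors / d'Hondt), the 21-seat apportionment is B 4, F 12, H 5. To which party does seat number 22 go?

H

Priority for the next seat is population ÷ (current seats + 1).
Priorities: B 42991.000, F 50665.385, H 52213.167.
Highest priority: H.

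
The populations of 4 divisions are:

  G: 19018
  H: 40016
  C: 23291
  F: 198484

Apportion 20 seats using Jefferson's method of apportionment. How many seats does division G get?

1

Standard divisor 280809/20 ≈ 14040.45; standard quotas: G 1.355, H 2.850, C 1.659, F 14.137.
Rounding down gives 1, 2, 1, 14 = 18 seats, so the divisor must be adjusted.
With modified divisor 12800: modified quotas G 1.486, H 3.126, C 1.820, F 15.507.
Rounding down: G 1, H 3, C 1, F 15 (total 20).
G receives 1.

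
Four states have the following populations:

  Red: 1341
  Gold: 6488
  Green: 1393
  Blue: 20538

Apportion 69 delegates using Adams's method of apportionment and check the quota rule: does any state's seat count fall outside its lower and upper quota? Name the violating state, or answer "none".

Blue

Standard quotas: Red 3.109, Gold 15.043, Green 3.230, Blue 47.618.
Adams allocation: Red 4, Gold 15, Green 4, Blue 46.
Blue has quota 47.618 (lower 47, upper 48) but receives 46 — outside the quota interval.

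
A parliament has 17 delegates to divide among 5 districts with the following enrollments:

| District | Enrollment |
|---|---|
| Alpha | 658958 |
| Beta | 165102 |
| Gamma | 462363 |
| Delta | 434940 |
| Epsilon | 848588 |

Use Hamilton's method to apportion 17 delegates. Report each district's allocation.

Alpha: 4; Beta: 1; Gamma: 3; Delta: 3; Epsilon: 6

The standard divisor is 2569951/17 ≈ 151173.588.
Standard quotas: Alpha 4.3589, Beta 1.0921, Gamma 3.0585, Delta 2.8771, Epsilon 5.6133.
Lower quotas: Alpha 4, Beta 1, Gamma 3, Delta 2, Epsilon 5 (sum 15, leaving 2 seats).
Remainders in descending order: Delta 0.8771, Epsilon 0.6133, Alpha 0.3589, Beta 0.0921, Gamma 0.0585.
Largest remainders: Delta, Epsilon receive the extra seats.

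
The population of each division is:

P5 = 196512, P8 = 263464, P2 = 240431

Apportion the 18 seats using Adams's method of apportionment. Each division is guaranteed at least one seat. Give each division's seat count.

P5: 5, P8: 7, P2: 6

Standard divisor 700407/18 ≈ 38911.5; standard quotas: P5 5.050, P8 6.771, P2 6.179.
Rounding up gives 6, 7, 7 = 20 seats, so the divisor must be adjusted.
With modified divisor 42000: modified quotas P5 4.679, P8 6.273, P2 5.725.
Rounding up: P5 5, P8 7, P2 6 (total 18).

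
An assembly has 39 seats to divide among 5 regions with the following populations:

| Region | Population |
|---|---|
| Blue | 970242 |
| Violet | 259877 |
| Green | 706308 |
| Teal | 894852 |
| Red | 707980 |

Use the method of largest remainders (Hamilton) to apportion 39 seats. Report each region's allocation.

Blue: 10, Violet: 3, Green: 8, Teal: 10, Red: 8

Standard divisor: 3539259 ÷ 39 ≈ 90750.231.
Standard quotas: Blue 10.6913, Violet 2.8637, Green 7.7830, Teal 9.8606, Red 7.8014.
Lower quotas: Blue 10, Violet 2, Green 7, Teal 9, Red 7 (sum 35, leaving 4 seats).
Remainders in descending order: Violet 0.8637, Teal 0.8606, Red 0.8014, Green 0.7830, Blue 0.6913.
The surplus seats go to Violet, Teal, Red, Green.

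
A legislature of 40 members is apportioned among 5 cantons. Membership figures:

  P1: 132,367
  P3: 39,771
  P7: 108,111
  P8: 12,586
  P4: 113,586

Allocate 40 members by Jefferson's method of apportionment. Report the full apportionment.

Standard divisor 406421/40 ≈ 10160.525; standard quotas: P1 13.028, P3 3.914, P7 10.640, P8 1.239, P4 11.179.
Rounding down gives 13, 3, 10, 1, 11 = 38 seats, so the divisor must be adjusted.
With modified divisor 9600: modified quotas P1 13.788, P3 4.143, P7 11.262, P8 1.311, P4 11.832.
Rounding down: P1 13, P3 4, P7 11, P8 1, P4 11 (total 40).

P1 13, P3 4, P7 11, P8 1, P4 11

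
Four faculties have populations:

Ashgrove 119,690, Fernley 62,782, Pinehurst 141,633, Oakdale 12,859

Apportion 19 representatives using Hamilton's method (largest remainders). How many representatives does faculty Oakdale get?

The standard divisor is 336964/19 ≈ 17734.947.
Standard quotas: Ashgrove 6.7488, Fernley 3.5400, Pinehurst 7.9861, Oakdale 0.7251.
Lower quotas: Ashgrove 6, Fernley 3, Pinehurst 7, Oakdale 0 (sum 16, leaving 3 seats).
Remainders in descending order: Pinehurst 0.9861, Ashgrove 0.7488, Oakdale 0.7251, Fernley 0.5400.
The surplus seats go to Pinehurst, Ashgrove, Oakdale.
Oakdale receives 1.

1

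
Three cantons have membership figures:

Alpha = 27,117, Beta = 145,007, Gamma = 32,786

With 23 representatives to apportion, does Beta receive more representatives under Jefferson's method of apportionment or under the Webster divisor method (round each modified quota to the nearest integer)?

Jefferson

Jefferson: Alpha 3, Beta 17, Gamma 3.
Webster: Alpha 3, Beta 16, Gamma 4.
Beta gets 17 under Jefferson and 16 under Webster.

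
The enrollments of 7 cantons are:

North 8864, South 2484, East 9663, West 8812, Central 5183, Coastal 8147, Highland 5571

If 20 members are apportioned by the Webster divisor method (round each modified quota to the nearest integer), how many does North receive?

Standard divisor 48724/20 ≈ 2436.2; standard quotas: North 3.638, South 1.020, East 3.966, West 3.617, Central 2.127, Coastal 3.344, Highland 2.287.
Rounding to the nearest integer gives North 4, South 1, East 4, West 4, Central 2, Coastal 3, Highland 2 — total 20, matching the house size, so no adjustment is needed.
North receives 4.

4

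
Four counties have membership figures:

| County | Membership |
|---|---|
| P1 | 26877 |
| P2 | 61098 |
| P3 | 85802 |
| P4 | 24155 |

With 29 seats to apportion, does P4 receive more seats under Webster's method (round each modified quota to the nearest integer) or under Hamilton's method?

Webster: P1 4, P2 9, P3 12, P4 4.
Hamilton: P1 4, P2 9, P3 13, P4 3.
P4 gets 4 under Webster and 3 under Hamilton.

Webster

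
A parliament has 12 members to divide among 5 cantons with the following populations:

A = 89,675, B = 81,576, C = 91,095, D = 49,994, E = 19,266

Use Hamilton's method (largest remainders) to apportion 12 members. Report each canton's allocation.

A=3; B=3; C=3; D=2; E=1

The standard divisor is 331606/12 ≈ 27633.833.
Standard quotas: A 3.2451, B 2.9520, C 3.2965, D 1.8092, E 0.6972.
Lower quotas: A 3, B 2, C 3, D 1, E 0 (sum 9, leaving 3 seats).
Remainders in descending order: B 0.9520, D 0.8092, E 0.6972, C 0.2965, A 0.2451.
The surplus seats go to B, D, E.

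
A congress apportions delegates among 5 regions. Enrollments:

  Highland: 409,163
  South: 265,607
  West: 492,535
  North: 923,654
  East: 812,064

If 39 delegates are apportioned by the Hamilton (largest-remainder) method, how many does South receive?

4

Standard divisor: 2903023 ÷ 39 ≈ 74436.487.
Standard quotas: Highland 5.4968, South 3.5682, West 6.6168, North 12.4086, East 10.9095.
Lower quotas: Highland 5, South 3, West 6, North 12, East 10 (sum 36, leaving 3 seats).
Remainders in descending order: East 0.9095, West 0.6168, South 0.5682, Highland 0.4968, North 0.4086.
The surplus seats go to East, West, South.
South receives 4.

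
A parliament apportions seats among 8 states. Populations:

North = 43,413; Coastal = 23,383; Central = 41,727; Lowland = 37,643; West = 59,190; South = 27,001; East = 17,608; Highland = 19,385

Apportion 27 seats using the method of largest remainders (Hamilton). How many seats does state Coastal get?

2

Total 269350; standard divisor 269350/27 ≈ 9975.926.
Standard quotas: North 4.3518, Coastal 2.3439, Central 4.1828, Lowland 3.7734, West 5.9333, South 2.7066, East 1.7650, Highland 1.9432.
Lower quotas: North 4, Coastal 2, Central 4, Lowland 3, West 5, South 2, East 1, Highland 1 (sum 22, leaving 5 seats).
Remainders in descending order: Highland 0.9432, West 0.9333, Lowland 0.7734, East 0.7650, South 0.7066, North 0.3518, Coastal 0.3439, Central 0.1828.
The surplus seats go to Highland, West, Lowland, East, South.
Coastal receives 2.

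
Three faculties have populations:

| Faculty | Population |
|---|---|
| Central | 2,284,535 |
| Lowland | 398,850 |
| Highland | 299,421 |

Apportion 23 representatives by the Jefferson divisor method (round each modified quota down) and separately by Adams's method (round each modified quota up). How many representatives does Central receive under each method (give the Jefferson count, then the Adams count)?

Jefferson: Central 18, Lowland 3, Highland 2.
Adams: Central 17, Lowland 3, Highland 3.
Central gets 18 under Jefferson and 17 under Adams.

18 and 17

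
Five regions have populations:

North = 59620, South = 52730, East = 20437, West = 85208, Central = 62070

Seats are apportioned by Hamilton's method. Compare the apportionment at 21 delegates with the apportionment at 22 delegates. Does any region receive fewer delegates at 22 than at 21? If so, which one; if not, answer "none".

East

At 21 seats: North 4, South 4, East 2, West 6, Central 5.
At 22 seats: North 5, South 4, East 1, West 7, Central 5.
East drops from 2 to 1.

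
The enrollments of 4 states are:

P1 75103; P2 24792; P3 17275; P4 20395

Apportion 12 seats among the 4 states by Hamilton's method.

Total 137565; standard divisor 137565/12 ≈ 11463.75.
Standard quotas: P1 6.5513, P2 2.1626, P3 1.5069, P4 1.7791.
Lower quotas: P1 6, P2 2, P3 1, P4 1 (sum 10, leaving 2 seats).
Remainders in descending order: P4 0.7791, P1 0.5513, P3 0.5069, P2 0.1626.
The surplus seats go to P4, P1.

P1 7; P2 2; P3 1; P4 2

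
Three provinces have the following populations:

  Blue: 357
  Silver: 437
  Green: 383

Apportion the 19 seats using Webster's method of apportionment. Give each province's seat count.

Blue: 6, Silver: 7, Green: 6

Standard divisor 1177/19 ≈ 61.947; standard quotas: Blue 5.763, Silver 7.054, Green 6.183.
Rounding to the nearest integer gives Blue 6, Silver 7, Green 6 — total 19, matching the house size, so no adjustment is needed.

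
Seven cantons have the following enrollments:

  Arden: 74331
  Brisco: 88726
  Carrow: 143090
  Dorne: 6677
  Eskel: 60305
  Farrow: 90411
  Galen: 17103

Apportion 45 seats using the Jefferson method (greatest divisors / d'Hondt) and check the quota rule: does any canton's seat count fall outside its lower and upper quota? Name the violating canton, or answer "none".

none

Standard quotas: Arden 6.959, Brisco 8.307, Carrow 13.397, Dorne 0.625, Eskel 5.646, Farrow 8.465, Galen 1.601.
Jefferson allocation: Arden 7, Brisco 8, Carrow 14, Dorne 0, Eskel 6, Farrow 9, Galen 1.
Every allocation lies between the lower and upper quota.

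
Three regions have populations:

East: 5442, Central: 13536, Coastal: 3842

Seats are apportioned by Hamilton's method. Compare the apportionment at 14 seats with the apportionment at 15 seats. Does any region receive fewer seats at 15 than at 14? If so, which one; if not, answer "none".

At 14 seats: East 3, Central 8, Coastal 3.
At 15 seats: East 4, Central 9, Coastal 2.
Coastal drops from 3 to 2.

Coastal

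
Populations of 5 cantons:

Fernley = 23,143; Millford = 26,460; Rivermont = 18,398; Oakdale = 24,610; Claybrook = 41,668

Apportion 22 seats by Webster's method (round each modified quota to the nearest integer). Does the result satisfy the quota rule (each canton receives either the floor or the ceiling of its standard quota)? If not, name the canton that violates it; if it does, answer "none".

Standard quotas: Fernley 3.792, Millford 4.335, Rivermont 3.014, Oakdale 4.032, Claybrook 6.827.
Webster allocation: Fernley 4, Millford 4, Rivermont 3, Oakdale 4, Claybrook 7.
Every allocation lies between the lower and upper quota.

none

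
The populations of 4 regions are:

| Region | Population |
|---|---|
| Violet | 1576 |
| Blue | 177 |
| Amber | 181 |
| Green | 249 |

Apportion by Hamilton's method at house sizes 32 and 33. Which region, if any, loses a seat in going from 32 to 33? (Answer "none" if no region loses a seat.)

At 32 seats: Violet 23, Blue 2, Amber 3, Green 4.
At 33 seats: Violet 24, Blue 2, Amber 3, Green 4.
No region's allocation decreased.

none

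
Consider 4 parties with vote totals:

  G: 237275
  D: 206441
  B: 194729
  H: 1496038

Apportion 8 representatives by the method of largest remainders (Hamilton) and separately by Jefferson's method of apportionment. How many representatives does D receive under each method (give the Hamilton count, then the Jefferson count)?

1 and 0

Hamilton: G 1, D 1, B 1, H 5.
Jefferson: G 1, D 0, B 0, H 7.
D gets 1 under Hamilton and 0 under Jefferson.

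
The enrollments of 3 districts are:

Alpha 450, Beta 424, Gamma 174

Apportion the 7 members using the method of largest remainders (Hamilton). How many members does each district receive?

Alpha=3; Beta=3; Gamma=1

The standard divisor is 1048/7 ≈ 149.714.
Standard quotas: Alpha 3.006, Beta 2.832, Gamma 1.162.
Lower quotas: Alpha 3, Beta 2, Gamma 1 (sum 6, leaving 1 seat).
Remainders in descending order: Beta 0.832, Gamma 0.162, Alpha 0.006.
The surplus seat goes to Beta.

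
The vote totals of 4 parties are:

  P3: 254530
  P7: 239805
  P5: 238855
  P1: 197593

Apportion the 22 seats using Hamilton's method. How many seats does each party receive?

P3 6, P7 6, P5 5, P1 5

Total 930783; standard divisor 930783/22 ≈ 42308.318.
Standard quotas: P3 6.0161, P7 5.6680, P5 5.6456, P1 4.6703.
Lower quotas: P3 6, P7 5, P5 5, P1 4 (sum 20, leaving 2 seats).
Remainders in descending order: P1 0.6703, P7 0.6680, P5 0.6456, P3 0.0161.
The surplus seats go to P1, P7.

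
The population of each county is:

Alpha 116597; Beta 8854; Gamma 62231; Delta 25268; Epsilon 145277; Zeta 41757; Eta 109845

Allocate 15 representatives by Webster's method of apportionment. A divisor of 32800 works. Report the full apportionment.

With modified divisor 32800: modified quotas Alpha 3.555, Beta 0.270, Gamma 1.897, Delta 0.770, Epsilon 4.429, Zeta 1.273, Eta 3.349.
Rounding to the nearest integer: Alpha 4, Beta 0, Gamma 2, Delta 1, Epsilon 4, Zeta 1, Eta 3 (total 15).

Alpha 4, Beta 0, Gamma 2, Delta 1, Epsilon 4, Zeta 1, Eta 3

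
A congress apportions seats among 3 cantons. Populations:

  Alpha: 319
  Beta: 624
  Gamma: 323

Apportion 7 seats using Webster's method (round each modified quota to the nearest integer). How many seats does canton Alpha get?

Standard divisor 1266/7 ≈ 180.857; standard quotas: Alpha 1.764, Beta 3.450, Gamma 1.786.
Rounding to the nearest integer gives Alpha 2, Beta 3, Gamma 2 — total 7, matching the house size, so no adjustment is needed.
Alpha receives 2.

2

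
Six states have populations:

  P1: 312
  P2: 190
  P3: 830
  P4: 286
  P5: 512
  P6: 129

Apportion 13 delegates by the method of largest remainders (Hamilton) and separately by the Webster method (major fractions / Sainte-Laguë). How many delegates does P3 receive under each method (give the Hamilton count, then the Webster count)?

5 and 4

Hamilton: P1 2, P2 1, P3 5, P4 1, P5 3, P6 1.
Webster: P1 2, P2 1, P3 4, P4 2, P5 3, P6 1.
P3 gets 5 under Hamilton and 4 under Webster.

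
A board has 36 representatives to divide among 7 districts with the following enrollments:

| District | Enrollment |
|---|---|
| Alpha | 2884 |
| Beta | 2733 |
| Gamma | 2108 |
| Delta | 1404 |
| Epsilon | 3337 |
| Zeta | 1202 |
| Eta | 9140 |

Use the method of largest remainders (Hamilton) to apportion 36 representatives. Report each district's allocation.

Alpha 5; Beta 4; Gamma 3; Delta 2; Epsilon 5; Zeta 2; Eta 15

The standard divisor is 22808/36 ≈ 633.556.
Standard quotas: Alpha 4.5521, Beta 4.3137, Gamma 3.3273, Delta 2.2161, Epsilon 5.2671, Zeta 1.8972, Eta 14.4265.
Lower quotas: Alpha 4, Beta 4, Gamma 3, Delta 2, Epsilon 5, Zeta 1, Eta 14 (sum 33, leaving 3 seats).
Remainders in descending order: Zeta 0.8972, Alpha 0.5521, Eta 0.4265, Gamma 0.3273, Beta 0.3137, Epsilon 0.2671, Delta 0.2161.
Largest remainders: Zeta, Alpha, Eta receive the extra seats.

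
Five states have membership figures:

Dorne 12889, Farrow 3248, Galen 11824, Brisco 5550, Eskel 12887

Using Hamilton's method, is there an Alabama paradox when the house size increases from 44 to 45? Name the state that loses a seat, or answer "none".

At 44 seats: Dorne 12, Farrow 3, Galen 11, Brisco 6, Eskel 12.
At 45 seats: Dorne 13, Farrow 3, Galen 11, Brisco 5, Eskel 13.
Brisco drops from 6 to 5.

Brisco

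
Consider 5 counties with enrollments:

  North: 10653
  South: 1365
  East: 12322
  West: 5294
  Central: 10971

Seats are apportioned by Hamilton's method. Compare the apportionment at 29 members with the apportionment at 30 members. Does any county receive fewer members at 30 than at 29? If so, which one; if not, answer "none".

At 29 seats: North 7, South 1, East 9, West 4, Central 8.
At 30 seats: North 8, South 1, East 9, West 4, Central 8.
No county's allocation decreased.

none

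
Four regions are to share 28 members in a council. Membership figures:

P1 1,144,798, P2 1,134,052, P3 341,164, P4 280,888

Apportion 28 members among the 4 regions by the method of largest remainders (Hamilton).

P1: 11, P2: 11, P3: 3, P4: 3

Standard divisor: 2900902 ÷ 28 ≈ 103603.643.
Standard quotas: P1 11.0498, P2 10.9461, P3 3.2930, P4 2.7112.
Lower quotas: P1 11, P2 10, P3 3, P4 2 (sum 26, leaving 2 seats).
Remainders in descending order: P2 0.9461, P4 0.7112, P3 0.2930, P1 0.0498.
The surplus seats go to P2, P4.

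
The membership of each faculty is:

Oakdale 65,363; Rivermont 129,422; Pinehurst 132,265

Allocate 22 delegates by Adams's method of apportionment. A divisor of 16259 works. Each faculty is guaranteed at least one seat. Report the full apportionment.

Oakdale=5, Rivermont=8, Pinehurst=9

With modified divisor 16259: modified quotas Oakdale 4.020, Rivermont 7.960, Pinehurst 8.135.
Rounding up: Oakdale 5, Rivermont 8, Pinehurst 9 (total 22).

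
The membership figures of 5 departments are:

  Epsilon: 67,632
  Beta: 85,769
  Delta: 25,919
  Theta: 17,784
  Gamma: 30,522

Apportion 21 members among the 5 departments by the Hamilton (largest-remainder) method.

Epsilon: 6; Beta: 8; Delta: 2; Theta: 2; Gamma: 3

Standard divisor: 227626 ÷ 21 ≈ 10839.333.
Standard quotas: Epsilon 6.2395, Beta 7.9128, Delta 2.3912, Theta 1.6407, Gamma 2.8159.
Lower quotas: Epsilon 6, Beta 7, Delta 2, Theta 1, Gamma 2 (sum 18, leaving 3 seats).
Remainders in descending order: Beta 0.9128, Gamma 0.8159, Theta 0.6407, Delta 0.3912, Epsilon 0.2395.
Largest remainders: Beta, Gamma, Theta receive the extra seats.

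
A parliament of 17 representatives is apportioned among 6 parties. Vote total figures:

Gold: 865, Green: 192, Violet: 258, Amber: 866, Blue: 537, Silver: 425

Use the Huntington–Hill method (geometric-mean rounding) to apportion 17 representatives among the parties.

Gold 5, Green 1, Violet 1, Amber 5, Blue 3, Silver 2

With divisor 188: modified quotas Gold 4.601, Green 1.021, Violet 1.372, Amber 4.606, Blue 2.856, Silver 2.261.
Geometric-mean thresholds: Gold √(4·5)=4.472, Green √(1·2)=1.414, Violet √(1·2)=1.414, Amber √(4·5)=4.472, Blue √(2·3)=2.449, Silver √(2·3)=2.449.
Each quota rounded against its threshold gives Gold 5, Green 1, Violet 1, Amber 5, Blue 3, Silver 2 (total 17).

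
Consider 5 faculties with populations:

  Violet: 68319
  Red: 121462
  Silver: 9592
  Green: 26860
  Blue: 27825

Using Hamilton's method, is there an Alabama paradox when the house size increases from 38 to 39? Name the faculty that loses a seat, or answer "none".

Silver

At 38 seats: Violet 10, Red 18, Silver 2, Green 4, Blue 4.
At 39 seats: Violet 11, Red 19, Silver 1, Green 4, Blue 4.
Silver drops from 2 to 1.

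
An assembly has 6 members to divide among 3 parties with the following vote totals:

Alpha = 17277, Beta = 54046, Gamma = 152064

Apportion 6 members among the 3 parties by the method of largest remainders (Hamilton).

Alpha 1; Beta 1; Gamma 4

Standard divisor: 223387 ÷ 6 ≈ 37231.167.
Standard quotas: Alpha 0.4640, Beta 1.4516, Gamma 4.0843.
Lower quotas: Alpha 0, Beta 1, Gamma 4 (sum 5, leaving 1 seat).
Remainders in descending order: Alpha 0.4640, Beta 0.4516, Gamma 0.0843.
Largest remainder: Alpha receives the extra seat.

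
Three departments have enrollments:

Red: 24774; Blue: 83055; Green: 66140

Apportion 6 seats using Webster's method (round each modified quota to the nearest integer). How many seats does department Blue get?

3

Standard divisor 173969/6 ≈ 28994.833; standard quotas: Red 0.854, Blue 2.864, Green 2.281.
Rounding to the nearest integer gives Red 1, Blue 3, Green 2 — total 6, matching the house size, so no adjustment is needed.
Blue receives 3.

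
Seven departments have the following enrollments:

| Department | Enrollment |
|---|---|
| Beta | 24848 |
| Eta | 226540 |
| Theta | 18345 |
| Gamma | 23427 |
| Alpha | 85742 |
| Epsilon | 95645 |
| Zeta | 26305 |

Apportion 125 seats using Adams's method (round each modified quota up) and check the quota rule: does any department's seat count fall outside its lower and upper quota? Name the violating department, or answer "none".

Eta

Standard quotas: Beta 6.201, Eta 56.539, Theta 4.578, Gamma 5.847, Alpha 21.399, Epsilon 23.871, Zeta 6.565.
Adams allocation: Beta 7, Eta 55, Theta 5, Gamma 6, Alpha 21, Epsilon 24, Zeta 7.
Eta has quota 56.539 (lower 56, upper 57) but receives 55 — outside the quota interval.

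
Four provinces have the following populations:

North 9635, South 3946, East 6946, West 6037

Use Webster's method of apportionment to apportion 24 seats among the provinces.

Standard divisor 26564/24 ≈ 1106.833; standard quotas: North 8.705, South 3.565, East 6.276, West 5.454.
Rounding to the nearest integer gives North 9, South 4, East 6, West 5 — total 24, matching the house size, so no adjustment is needed.

North 9, South 4, East 6, West 5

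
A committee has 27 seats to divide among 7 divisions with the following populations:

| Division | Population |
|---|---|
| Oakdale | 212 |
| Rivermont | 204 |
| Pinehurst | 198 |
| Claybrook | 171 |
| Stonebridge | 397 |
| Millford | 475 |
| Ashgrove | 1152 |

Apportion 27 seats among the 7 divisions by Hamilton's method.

Oakdale: 2, Rivermont: 2, Pinehurst: 2, Claybrook: 2, Stonebridge: 4, Millford: 4, Ashgrove: 11

Total 2809; standard divisor 2809/27 ≈ 104.037.
Standard quotas: Oakdale 2.038, Rivermont 1.961, Pinehurst 1.903, Claybrook 1.644, Stonebridge 3.816, Millford 4.566, Ashgrove 11.073.
Lower quotas: Oakdale 2, Rivermont 1, Pinehurst 1, Claybrook 1, Stonebridge 3, Millford 4, Ashgrove 11 (sum 23, leaving 4 seats).
Remainders in descending order: Rivermont 0.961, Pinehurst 0.903, Stonebridge 0.816, Claybrook 0.644, Millford 0.566, Ashgrove 0.073, Oakdale 0.038.
The surplus seats go to Rivermont, Pinehurst, Stonebridge, Claybrook.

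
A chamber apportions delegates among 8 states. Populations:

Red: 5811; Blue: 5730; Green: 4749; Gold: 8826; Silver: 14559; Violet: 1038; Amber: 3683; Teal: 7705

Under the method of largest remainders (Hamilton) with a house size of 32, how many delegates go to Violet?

Total 52101; standard divisor 52101/32 ≈ 1628.156.
Standard quotas: Red 3.5691, Blue 3.5193, Green 2.9168, Gold 5.4209, Silver 8.9420, Violet 0.6375, Amber 2.2621, Teal 4.7323.
Lower quotas: Red 3, Blue 3, Green 2, Gold 5, Silver 8, Violet 0, Amber 2, Teal 4 (sum 27, leaving 5 seats).
Remainders in descending order: Silver 0.9420, Green 0.9168, Teal 0.7323, Violet 0.6375, Red 0.5691, Blue 0.5193, Gold 0.4209, Amber 0.2621.
The surplus seats go to Silver, Green, Teal, Violet, Red.
Violet receives 1.

1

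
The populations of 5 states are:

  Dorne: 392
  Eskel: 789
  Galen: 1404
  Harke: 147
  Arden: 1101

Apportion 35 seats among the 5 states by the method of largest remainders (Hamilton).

Dorne=4, Eskel=7, Galen=13, Harke=1, Arden=10

Total 3833; standard divisor 3833/35 ≈ 109.514.
Standard quotas: Dorne 3.579, Eskel 7.205, Galen 12.820, Harke 1.342, Arden 10.053.
Lower quotas: Dorne 3, Eskel 7, Galen 12, Harke 1, Arden 10 (sum 33, leaving 2 seats).
Remainders in descending order: Galen 0.820, Dorne 0.579, Harke 0.342, Eskel 0.205, Arden 0.053.
Largest remainders: Galen, Dorne receive the extra seats.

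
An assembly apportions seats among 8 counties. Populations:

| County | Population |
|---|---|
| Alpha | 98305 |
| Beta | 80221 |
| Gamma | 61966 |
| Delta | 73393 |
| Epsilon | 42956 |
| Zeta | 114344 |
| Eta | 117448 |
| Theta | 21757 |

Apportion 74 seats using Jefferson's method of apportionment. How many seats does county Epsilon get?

Standard divisor 610390/74 ≈ 8248.514; standard quotas: Alpha 11.918, Beta 9.726, Gamma 7.512, Delta 8.898, Epsilon 5.208, Zeta 13.862, Eta 14.239, Theta 2.638.
Rounding down gives 11, 9, 7, 8, 5, 13, 14, 2 = 69 seats, so the divisor must be adjusted.
With modified divisor 7800: modified quotas Alpha 12.603, Beta 10.285, Gamma 7.944, Delta 9.409, Epsilon 5.507, Zeta 14.659, Eta 15.057, Theta 2.789.
Rounding down: Alpha 12, Beta 10, Gamma 7, Delta 9, Epsilon 5, Zeta 14, Eta 15, Theta 2 (total 74).
Epsilon receives 5.

5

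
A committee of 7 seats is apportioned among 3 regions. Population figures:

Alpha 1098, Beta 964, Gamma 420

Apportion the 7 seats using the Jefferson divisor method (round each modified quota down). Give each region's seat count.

Alpha 3, Beta 3, Gamma 1

Standard divisor 2482/7 ≈ 354.571; standard quotas: Alpha 3.097, Beta 2.719, Gamma 1.185.
Rounding down gives 3, 2, 1 = 6 seats, so the divisor must be adjusted.
With modified divisor 300: modified quotas Alpha 3.660, Beta 3.213, Gamma 1.400.
Rounding down: Alpha 3, Beta 3, Gamma 1 (total 7).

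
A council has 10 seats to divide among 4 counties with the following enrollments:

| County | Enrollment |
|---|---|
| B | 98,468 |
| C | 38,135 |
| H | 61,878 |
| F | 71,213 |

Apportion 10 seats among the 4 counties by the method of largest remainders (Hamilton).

The standard divisor is 269694/10 ≈ 26969.4.
Standard quotas: B 3.6511, C 1.4140, H 2.2944, F 2.6405.
Lower quotas: B 3, C 1, H 2, F 2 (sum 8, leaving 2 seats).
Remainders in descending order: B 0.6511, F 0.6405, C 0.4140, H 0.2944.
Largest remainders: B, F receive the extra seats.

B: 4, C: 1, H: 2, F: 3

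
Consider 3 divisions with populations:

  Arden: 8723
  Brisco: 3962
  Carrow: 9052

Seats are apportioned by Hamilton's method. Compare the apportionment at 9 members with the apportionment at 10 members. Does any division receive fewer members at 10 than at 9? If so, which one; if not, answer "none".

At 9 seats: Arden 3, Brisco 2, Carrow 4.
At 10 seats: Arden 4, Brisco 2, Carrow 4.
No division's allocation decreased.

none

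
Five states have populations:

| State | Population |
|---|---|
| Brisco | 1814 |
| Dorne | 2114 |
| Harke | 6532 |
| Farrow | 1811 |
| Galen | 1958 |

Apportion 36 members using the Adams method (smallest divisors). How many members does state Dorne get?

5

Standard divisor 14229/36 ≈ 395.25; standard quotas: Brisco 4.590, Dorne 5.349, Harke 16.526, Farrow 4.582, Galen 4.954.
Rounding up gives 5, 6, 17, 5, 5 = 38 seats, so the divisor must be adjusted.
With modified divisor 430: modified quotas Brisco 4.219, Dorne 4.916, Harke 15.191, Farrow 4.212, Galen 4.553.
Rounding up: Brisco 5, Dorne 5, Harke 16, Farrow 5, Galen 5 (total 36).
Dorne receives 5.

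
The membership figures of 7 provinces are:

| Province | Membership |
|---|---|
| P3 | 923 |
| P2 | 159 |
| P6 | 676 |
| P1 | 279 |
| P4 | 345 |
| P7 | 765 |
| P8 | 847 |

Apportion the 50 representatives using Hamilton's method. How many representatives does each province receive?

P3 12, P2 2, P6 8, P1 3, P4 4, P7 10, P8 11

The standard divisor is 3994/50 ≈ 79.88.
Standard quotas: P3 11.555, P2 1.990, P6 8.463, P1 3.493, P4 4.319, P7 9.577, P8 10.603.
Lower quotas: P3 11, P2 1, P6 8, P1 3, P4 4, P7 9, P8 10 (sum 46, leaving 4 seats).
Remainders in descending order: P2 0.990, P8 0.603, P7 0.577, P3 0.555, P1 0.493, P6 0.463, P4 0.319.
The surplus seats go to P2, P8, P7, P3.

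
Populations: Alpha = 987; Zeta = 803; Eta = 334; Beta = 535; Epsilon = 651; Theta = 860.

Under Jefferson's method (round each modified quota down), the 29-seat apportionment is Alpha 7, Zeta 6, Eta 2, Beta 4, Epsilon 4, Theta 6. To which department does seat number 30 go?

Priority for the next seat is population ÷ (current seats + 1).
Priorities: Alpha 123.375, Zeta 114.714, Eta 111.333, Beta 107.000, Epsilon 130.200, Theta 122.857.
Highest priority: Epsilon.

Epsilon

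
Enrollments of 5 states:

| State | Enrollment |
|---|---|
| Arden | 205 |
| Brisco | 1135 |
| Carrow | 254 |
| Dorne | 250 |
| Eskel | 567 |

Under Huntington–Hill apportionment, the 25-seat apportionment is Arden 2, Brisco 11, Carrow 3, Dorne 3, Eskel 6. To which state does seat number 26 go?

Brisco

Priority for the next seat is population ÷ (√(s·(s+1))).
Priorities: Arden 83.691, Brisco 98.789, Carrow 73.323, Dorne 72.169, Eskel 87.490.
Highest priority: Brisco.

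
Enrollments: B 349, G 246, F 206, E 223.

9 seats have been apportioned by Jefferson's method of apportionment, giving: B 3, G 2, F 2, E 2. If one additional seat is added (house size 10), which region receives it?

Priority for the next seat is population ÷ (current seats + 1).
Priorities: B 87.250, G 82.000, F 68.667, E 74.333.
Highest priority: B.

B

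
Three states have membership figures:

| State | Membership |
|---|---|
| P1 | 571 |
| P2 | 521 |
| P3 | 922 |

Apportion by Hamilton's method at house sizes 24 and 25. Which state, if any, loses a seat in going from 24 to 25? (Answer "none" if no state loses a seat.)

none

At 24 seats: P1 7, P2 6, P3 11.
At 25 seats: P1 7, P2 7, P3 11.
No state's allocation decreased.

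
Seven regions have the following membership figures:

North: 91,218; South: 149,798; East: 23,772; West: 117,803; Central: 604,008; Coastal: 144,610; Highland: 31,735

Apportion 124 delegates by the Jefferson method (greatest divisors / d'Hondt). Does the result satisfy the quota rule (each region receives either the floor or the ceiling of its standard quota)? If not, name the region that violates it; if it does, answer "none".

Standard quotas: North 9.726, South 15.972, East 2.535, West 12.561, Central 64.403, Coastal 15.419, Highland 3.384.
Jefferson allocation: North 10, South 16, East 2, West 12, Central 66, Coastal 15, Highland 3.
Central has quota 64.403 (lower 64, upper 65) but receives 66 — outside the quota interval.

Central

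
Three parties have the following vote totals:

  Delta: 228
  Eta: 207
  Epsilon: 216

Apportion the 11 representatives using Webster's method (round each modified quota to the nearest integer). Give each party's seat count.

Delta=4; Eta=3; Epsilon=4

Standard divisor 651/11 ≈ 59.182; standard quotas: Delta 3.853, Eta 3.498, Epsilon 3.650.
Rounding to the nearest integer gives Delta 4, Eta 3, Epsilon 4 — total 11, matching the house size, so no adjustment is needed.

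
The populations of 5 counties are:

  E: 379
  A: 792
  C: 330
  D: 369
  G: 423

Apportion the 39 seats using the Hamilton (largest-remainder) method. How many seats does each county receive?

E 6, A 14, C 6, D 6, G 7

Standard divisor: 2293 ÷ 39 ≈ 58.795.
Standard quotas: E 6.446, A 13.471, C 5.613, D 6.276, G 7.195.
Lower quotas: E 6, A 13, C 5, D 6, G 7 (sum 37, leaving 2 seats).
Remainders in descending order: C 0.613, A 0.471, E 0.446, D 0.276, G 0.195.
Largest remainders: C, A receive the extra seats.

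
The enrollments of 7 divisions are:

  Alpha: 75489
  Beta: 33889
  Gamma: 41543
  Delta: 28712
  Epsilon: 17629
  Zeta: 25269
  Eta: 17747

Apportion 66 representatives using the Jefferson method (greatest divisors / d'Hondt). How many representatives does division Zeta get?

7

Standard divisor 240278/66 ≈ 3640.576; standard quotas: Alpha 20.735, Beta 9.309, Gamma 11.411, Delta 7.887, Epsilon 4.842, Zeta 6.941, Eta 4.875.
Rounding down gives 20, 9, 11, 7, 4, 6, 4 = 61 seats, so the divisor must be adjusted.
With modified divisor 3500: modified quotas Alpha 21.568, Beta 9.683, Gamma 11.869, Delta 8.203, Epsilon 5.037, Zeta 7.220, Eta 5.071.
Rounding down: Alpha 21, Beta 9, Gamma 11, Delta 8, Epsilon 5, Zeta 7, Eta 5 (total 66).
Zeta receives 7.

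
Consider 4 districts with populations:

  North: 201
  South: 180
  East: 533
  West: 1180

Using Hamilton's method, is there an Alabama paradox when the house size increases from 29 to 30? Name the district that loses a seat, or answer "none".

South

At 29 seats: North 3, South 3, East 7, West 16.
At 30 seats: North 3, South 2, East 8, West 17.
South drops from 3 to 2.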